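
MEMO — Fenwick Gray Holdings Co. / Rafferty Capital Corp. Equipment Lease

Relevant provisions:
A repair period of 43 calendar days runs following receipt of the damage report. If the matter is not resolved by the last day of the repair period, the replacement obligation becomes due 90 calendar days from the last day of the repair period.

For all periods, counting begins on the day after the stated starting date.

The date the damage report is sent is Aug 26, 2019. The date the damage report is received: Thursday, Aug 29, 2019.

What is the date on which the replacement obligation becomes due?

Jan 9, 2020

The last day of the repair period: Aug 29, 2019 + 43 days = Oct 11, 2019.
Adding 90 calendar days to Oct 11, 2019 gives Jan 9, 2020, which is the date on which the replacement obligation becomes due.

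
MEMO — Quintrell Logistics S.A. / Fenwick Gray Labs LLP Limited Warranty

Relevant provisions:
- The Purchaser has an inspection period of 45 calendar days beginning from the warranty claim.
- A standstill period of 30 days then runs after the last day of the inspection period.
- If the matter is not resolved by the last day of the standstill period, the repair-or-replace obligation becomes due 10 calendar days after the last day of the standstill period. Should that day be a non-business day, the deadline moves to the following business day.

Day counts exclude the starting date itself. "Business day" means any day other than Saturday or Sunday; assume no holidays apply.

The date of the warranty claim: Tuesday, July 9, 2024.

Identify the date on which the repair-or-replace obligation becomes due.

Adding 45 calendar days to July 9, 2024 gives August 23, 2024, which is the last day of the inspection period.
Adding 30 calendar days to August 23, 2024 gives September 22, 2024, which is the last day of the standstill period.
The date on which the repair-or-replace obligation becomes due: September 22, 2024 + 10 days = October 2, 2024. October 2, 2024 is a Wednesday, so no roll-forward applies.

October 2, 2024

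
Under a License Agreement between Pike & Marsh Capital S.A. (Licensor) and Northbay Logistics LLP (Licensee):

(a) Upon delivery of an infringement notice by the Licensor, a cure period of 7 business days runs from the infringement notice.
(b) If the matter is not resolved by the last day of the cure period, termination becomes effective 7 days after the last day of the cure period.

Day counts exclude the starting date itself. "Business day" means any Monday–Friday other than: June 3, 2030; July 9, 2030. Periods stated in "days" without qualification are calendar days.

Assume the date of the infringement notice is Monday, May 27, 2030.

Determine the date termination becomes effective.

June 13, 2030

The last day of the cure period: 7 business days after Monday, May 27, 2030, skipping weekends and the listed holiday on Jun 3 — May 28, May 29, May 30, May 31, Jun 4, Jun 5, Jun 6 — lands on Thursday, June 6, 2030.
Adding 7 calendar days to June 6, 2030 gives June 13, 2030, which is the date termination becomes effective.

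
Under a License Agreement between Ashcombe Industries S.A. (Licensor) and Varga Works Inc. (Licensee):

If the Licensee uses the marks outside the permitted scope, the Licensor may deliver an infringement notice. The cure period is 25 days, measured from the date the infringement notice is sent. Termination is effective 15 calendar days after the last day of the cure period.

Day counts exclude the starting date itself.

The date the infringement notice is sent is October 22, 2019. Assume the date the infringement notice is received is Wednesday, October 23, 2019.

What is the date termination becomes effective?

The last day of the cure period: October 22, 2019 + 25 days = November 16, 2019.
The date termination becomes effective: 15 calendar days after November 16, 2019 is December 1, 2019.

December 1, 2019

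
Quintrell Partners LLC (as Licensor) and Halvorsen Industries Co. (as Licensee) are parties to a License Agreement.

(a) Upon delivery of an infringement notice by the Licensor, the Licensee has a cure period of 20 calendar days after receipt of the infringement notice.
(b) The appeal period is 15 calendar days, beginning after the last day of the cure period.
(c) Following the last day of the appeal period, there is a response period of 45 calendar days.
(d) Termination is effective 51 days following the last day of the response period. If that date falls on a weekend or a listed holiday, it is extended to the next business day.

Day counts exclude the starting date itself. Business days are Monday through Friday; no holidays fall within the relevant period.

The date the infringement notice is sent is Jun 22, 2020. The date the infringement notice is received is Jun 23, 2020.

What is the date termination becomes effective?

The last day of the cure period: 20 calendar days after Jun 23, 2020 is Jul 13, 2020.
The last day of the appeal period: 15 calendar days after Jul 13, 2020 is Jul 28, 2020.
The last day of the response period: 45 calendar days after Jul 28, 2020 is Sep 11, 2020.
The date termination becomes effective: 51 calendar days after Sep 11, 2020 is Nov 1, 2020. That falls on a Sunday, so it rolls to the next business day, Monday, Nov 2, 2020.

Nov 2, 2020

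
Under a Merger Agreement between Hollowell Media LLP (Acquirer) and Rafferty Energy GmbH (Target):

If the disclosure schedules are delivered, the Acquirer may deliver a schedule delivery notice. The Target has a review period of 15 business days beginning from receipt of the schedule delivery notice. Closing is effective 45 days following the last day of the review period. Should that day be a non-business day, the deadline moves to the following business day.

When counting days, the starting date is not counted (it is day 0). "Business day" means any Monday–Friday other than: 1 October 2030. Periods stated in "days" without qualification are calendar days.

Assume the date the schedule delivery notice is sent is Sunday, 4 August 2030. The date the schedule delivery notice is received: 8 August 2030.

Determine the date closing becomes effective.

14 October 2030

From Thursday, 8 August 2030, 15 business days (Aug 9, Aug 12, Aug 13, Aug 14, …, Aug 27, Aug 28, Aug 29, skipping weekends) brings us to Thursday, 29 August 2030, which is the last day of the review period.
The date closing becomes effective: 29 August 2030 + 45 days = 13 October 2030. That falls on a Sunday, so it rolls to the next business day, Monday, 14 October 2030.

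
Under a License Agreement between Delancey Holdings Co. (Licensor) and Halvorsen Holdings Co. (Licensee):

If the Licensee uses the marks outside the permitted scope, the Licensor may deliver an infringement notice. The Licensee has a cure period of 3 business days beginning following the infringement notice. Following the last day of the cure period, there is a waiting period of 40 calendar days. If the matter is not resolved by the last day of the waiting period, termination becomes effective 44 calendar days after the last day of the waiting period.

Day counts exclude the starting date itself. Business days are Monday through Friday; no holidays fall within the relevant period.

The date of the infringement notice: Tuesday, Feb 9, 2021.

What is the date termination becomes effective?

The last day of the cure period: 3 business days after Tuesday, Feb 9, 2021, skipping weekends — Feb 10, Feb 11, Feb 12 — lands on Friday, Feb 12, 2021.
Adding 40 calendar days to Feb 12, 2021 gives Mar 24, 2021, which is the last day of the waiting period.
Adding 44 calendar days to Mar 24, 2021 gives May 7, 2021, which is the date termination becomes effective.

May 7, 2021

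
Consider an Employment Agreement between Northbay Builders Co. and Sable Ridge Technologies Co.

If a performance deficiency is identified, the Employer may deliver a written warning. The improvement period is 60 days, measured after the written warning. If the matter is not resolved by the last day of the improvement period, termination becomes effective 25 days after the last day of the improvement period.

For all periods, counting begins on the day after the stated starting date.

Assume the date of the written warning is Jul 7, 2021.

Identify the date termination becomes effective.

Sep 30, 2021

Adding 60 calendar days to Jul 7, 2021 gives Sep 5, 2021, which is the last day of the improvement period.
The date termination becomes effective: Sep 5, 2021 + 25 days = Sep 30, 2021.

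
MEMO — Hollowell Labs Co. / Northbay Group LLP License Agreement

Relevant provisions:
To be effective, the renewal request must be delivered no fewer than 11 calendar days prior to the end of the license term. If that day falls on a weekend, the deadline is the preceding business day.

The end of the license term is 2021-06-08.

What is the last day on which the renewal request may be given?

2021-05-28

Counting back 11 calendar days from 2021-06-08 gives 2021-05-28. That is a Friday, so no adjustment is needed.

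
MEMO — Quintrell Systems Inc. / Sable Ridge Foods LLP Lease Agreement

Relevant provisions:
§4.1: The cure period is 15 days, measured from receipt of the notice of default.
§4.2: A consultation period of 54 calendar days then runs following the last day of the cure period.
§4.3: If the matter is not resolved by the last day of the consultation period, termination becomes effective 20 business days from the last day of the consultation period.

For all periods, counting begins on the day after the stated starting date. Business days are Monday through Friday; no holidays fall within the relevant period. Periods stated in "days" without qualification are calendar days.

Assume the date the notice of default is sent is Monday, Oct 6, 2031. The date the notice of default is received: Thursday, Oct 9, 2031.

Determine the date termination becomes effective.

Adding 15 calendar days to Oct 9, 2031 gives Oct 24, 2031, which is the last day of the cure period.
The last day of the consultation period: 54 calendar days after Oct 24, 2031 is Dec 17, 2031.
The date termination becomes effective: counting 20 business days from Wednesday, Dec 17, 2031 (Dec 18, Dec 19, Dec 22, Dec 23, …, Jan 12, Jan 13, Jan 14, skipping weekends) reaches Wednesday, Jan 14, 2032.

Jan 14, 2032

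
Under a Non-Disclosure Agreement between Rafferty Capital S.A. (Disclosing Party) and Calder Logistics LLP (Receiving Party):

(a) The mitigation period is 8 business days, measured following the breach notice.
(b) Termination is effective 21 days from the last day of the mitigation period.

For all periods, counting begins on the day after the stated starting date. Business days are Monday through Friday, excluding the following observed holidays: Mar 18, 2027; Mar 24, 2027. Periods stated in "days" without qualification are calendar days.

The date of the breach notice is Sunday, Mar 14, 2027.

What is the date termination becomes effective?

Apr 16, 2027

From Sunday, Mar 14, 2027, 8 business days (Mar 15, Mar 16, Mar 17, Mar 19, Mar 22, Mar 23, Mar 25, Mar 26, skipping weekends and the listed holidays on Mar 18, Mar 24) brings us to Friday, Mar 26, 2027, which is the last day of the mitigation period.
The date termination becomes effective: Mar 26, 2027 + 21 days = Apr 16, 2027.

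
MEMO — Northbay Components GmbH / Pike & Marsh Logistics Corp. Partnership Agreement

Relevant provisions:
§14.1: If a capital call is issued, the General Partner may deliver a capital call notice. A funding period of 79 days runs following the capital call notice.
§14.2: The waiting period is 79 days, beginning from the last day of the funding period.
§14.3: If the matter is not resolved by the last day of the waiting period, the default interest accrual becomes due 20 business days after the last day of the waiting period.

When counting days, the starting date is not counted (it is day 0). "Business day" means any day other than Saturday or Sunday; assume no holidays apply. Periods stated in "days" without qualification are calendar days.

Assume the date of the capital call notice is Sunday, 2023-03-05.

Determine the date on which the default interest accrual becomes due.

The last day of the funding period: 79 calendar days after 2023-03-05 is 2023-05-23.
Adding 79 calendar days to 2023-05-23 gives 2023-08-10, which is the last day of the waiting period.
The date on which the default interest accrual becomes due: 20 business days after Thursday, 2023-08-10, skipping weekends — Aug 11, Aug 14, Aug 15, Aug 16, …, Sep 5, Sep 6, Sep 7 — lands on Thursday, 2023-09-07.

2023-09-07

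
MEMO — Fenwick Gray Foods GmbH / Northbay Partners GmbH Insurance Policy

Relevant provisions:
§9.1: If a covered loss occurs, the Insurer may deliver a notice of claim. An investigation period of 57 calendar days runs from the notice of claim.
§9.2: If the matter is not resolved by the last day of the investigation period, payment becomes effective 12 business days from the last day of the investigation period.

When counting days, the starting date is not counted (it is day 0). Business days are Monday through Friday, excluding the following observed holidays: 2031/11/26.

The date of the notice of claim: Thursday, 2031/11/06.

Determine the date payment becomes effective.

2032/01/20

Adding 57 calendar days to 2031/11/06 gives 2032/01/02, which is the last day of the investigation period.
From Friday, 2032/01/02, 12 business days (Jan 5, Jan 6, Jan 7, Jan 8, …, Jan 16, Jan 19, Jan 20, skipping weekends) brings us to Tuesday, 2032/01/20, which is the date payment becomes effective.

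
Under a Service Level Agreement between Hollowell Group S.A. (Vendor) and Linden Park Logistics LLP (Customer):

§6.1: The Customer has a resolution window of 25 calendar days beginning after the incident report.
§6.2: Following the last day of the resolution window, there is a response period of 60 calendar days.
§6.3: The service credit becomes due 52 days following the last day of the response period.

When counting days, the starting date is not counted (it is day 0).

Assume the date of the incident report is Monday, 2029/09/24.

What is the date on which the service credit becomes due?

2030/02/08

Adding 25 calendar days to 2029/09/24 gives 2029/10/19, which is the last day of the resolution window.
The last day of the response period: 60 calendar days after 2029/10/19 is 2029/12/18.
The date on which the service credit becomes due: 52 calendar days after 2029/12/18 is 2030/02/08.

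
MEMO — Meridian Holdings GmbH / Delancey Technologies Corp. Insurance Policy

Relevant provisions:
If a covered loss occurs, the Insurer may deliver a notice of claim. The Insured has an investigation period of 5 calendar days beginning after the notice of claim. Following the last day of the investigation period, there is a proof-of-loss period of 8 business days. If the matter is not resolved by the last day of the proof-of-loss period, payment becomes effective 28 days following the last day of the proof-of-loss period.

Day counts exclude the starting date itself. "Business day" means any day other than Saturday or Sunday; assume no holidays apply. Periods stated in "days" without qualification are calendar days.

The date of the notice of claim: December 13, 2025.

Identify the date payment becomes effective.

The last day of the investigation period: December 13, 2025 + 5 days = December 18, 2025.
The last day of the proof-of-loss period: counting 8 business days from Thursday, December 18, 2025 (Dec 19, Dec 22, Dec 23, Dec 24, Dec 25, Dec 26, Dec 29, Dec 30, skipping weekends) reaches Tuesday, December 30, 2025.
Adding 28 calendar days to December 30, 2025 gives January 27, 2026, which is the date payment becomes effective.

January 27, 2026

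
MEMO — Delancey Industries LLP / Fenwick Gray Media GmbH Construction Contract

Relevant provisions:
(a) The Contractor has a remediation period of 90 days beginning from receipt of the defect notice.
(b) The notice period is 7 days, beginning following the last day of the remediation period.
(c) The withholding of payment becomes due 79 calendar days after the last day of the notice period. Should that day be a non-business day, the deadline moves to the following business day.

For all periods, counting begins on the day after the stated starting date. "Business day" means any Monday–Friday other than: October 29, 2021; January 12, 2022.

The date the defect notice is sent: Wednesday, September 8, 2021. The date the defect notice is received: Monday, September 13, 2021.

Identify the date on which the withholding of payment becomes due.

The last day of the remediation period: September 13, 2021 + 90 days = December 12, 2021.
The last day of the notice period: December 12, 2021 + 7 days = December 19, 2021.
The date on which the withholding of payment becomes due: December 19, 2021 + 79 days = March 8, 2022. March 8, 2022 is a Tuesday and is not a listed holiday, so no roll-forward applies.

March 8, 2022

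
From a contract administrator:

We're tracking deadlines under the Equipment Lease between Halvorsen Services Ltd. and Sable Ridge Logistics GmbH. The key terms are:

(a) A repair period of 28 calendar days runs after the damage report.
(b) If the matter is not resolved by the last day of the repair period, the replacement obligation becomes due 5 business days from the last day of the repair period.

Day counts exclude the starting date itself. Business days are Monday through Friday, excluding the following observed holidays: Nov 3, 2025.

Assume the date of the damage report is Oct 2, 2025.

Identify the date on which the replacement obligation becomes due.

The last day of the repair period: Oct 2, 2025 + 28 days = Oct 30, 2025.
The date on which the replacement obligation becomes due: 5 business days after Thursday, Oct 30, 2025, skipping weekends and the listed holiday on Nov 3 — Oct 31, Nov 4, Nov 5, Nov 6, Nov 7 — lands on Friday, Nov 7, 2025.

Nov 7, 2025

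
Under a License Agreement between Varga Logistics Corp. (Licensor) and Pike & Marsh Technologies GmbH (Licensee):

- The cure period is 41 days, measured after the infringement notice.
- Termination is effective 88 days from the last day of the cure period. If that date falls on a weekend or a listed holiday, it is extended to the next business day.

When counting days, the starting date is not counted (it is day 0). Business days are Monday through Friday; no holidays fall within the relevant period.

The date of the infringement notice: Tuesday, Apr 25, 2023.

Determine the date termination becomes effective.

Sep 1, 2023

Adding 41 calendar days to Apr 25, 2023 gives Jun 5, 2023, which is the last day of the cure period.
Adding 88 calendar days to Jun 5, 2023 gives Sep 1, 2023, which is the date termination becomes effective. Sep 1, 2023 is a Friday, so no roll-forward applies.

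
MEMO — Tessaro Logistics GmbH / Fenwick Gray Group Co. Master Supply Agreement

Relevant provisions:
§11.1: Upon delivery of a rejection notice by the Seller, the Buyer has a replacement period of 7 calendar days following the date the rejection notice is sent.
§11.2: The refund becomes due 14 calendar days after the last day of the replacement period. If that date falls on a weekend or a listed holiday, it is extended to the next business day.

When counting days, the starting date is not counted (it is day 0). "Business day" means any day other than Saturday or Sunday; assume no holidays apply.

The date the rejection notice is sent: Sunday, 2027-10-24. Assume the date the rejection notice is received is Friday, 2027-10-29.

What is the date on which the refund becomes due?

The last day of the replacement period: 7 calendar days after 2027-10-24 is 2027-10-31.
Adding 14 calendar days to 2027-10-31 gives 2027-11-14, which is the date on which the refund becomes due. That falls on a Sunday, so it rolls to the next business day, Monday, 2027-11-15.

2027-11-15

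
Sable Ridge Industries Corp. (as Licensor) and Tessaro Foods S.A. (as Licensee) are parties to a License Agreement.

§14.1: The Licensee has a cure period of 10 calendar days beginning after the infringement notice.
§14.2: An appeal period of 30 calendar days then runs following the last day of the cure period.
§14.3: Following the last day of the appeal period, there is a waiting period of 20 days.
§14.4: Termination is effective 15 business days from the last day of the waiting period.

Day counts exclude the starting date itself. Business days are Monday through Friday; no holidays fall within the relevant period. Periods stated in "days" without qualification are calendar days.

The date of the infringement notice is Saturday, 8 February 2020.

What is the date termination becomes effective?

29 April 2020

Adding 10 calendar days to 8 February 2020 gives 18 February 2020, which is the last day of the cure period.
The last day of the appeal period: 30 calendar days after 18 February 2020 is 19 March 2020.
The last day of the waiting period: 20 calendar days after 19 March 2020 is 8 April 2020.
From Wednesday, 8 April 2020, 15 business days (Apr 9, Apr 10, Apr 13, Apr 14, …, Apr 27, Apr 28, Apr 29, skipping weekends) brings us to Wednesday, 29 April 2020, which is the date termination becomes effective.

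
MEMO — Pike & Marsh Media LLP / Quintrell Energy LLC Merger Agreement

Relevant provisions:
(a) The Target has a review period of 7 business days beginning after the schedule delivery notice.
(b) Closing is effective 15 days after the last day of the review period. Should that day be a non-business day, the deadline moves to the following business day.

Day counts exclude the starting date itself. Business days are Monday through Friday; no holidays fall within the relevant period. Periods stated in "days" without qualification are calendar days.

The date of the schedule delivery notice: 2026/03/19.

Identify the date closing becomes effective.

From Thursday, 2026/03/19, 7 business days (Mar 20, Mar 23, Mar 24, Mar 25, Mar 26, Mar 27, Mar 30, skipping weekends) brings us to Monday, 2026/03/30, which is the last day of the review period.
Adding 15 calendar days to 2026/03/30 gives 2026/04/14, which is the date closing becomes effective. 2026/04/14 is a Tuesday, so no roll-forward applies.

2026/04/14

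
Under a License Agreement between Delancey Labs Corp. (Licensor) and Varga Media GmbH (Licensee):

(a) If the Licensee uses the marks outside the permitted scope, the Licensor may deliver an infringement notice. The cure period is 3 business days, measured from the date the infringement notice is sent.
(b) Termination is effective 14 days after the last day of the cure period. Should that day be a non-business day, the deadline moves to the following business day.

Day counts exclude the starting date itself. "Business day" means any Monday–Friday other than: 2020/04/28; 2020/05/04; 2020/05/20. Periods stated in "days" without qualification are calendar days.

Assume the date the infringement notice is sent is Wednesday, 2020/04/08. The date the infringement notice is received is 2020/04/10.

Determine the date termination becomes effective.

The last day of the cure period: counting 3 business days from Wednesday, 2020/04/08 (Apr 9, Apr 10, Apr 13, skipping weekends) reaches Monday, 2020/04/13.
The date termination becomes effective: 2020/04/13 + 14 days = 2020/04/27. 2020/04/27 is a Monday and is not a listed holiday, so no roll-forward applies.

2020/04/27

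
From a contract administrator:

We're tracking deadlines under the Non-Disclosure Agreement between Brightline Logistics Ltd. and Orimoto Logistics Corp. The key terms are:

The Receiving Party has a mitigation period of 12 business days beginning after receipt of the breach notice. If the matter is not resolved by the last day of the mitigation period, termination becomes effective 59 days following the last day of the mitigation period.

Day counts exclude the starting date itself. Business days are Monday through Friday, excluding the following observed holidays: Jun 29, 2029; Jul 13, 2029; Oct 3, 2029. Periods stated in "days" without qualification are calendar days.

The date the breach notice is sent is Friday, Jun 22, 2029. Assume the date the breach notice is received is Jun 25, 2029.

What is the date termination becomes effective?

Sep 9, 2029

The last day of the mitigation period: 12 business days after Monday, Jun 25, 2029, skipping weekends and the listed holiday on Jun 29 — Jun 26, Jun 27, Jun 28, Jul 2, …, Jul 10, Jul 11, Jul 12 — lands on Thursday, Jul 12, 2029.
The date termination becomes effective: Jul 12, 2029 + 59 days = Sep 9, 2029.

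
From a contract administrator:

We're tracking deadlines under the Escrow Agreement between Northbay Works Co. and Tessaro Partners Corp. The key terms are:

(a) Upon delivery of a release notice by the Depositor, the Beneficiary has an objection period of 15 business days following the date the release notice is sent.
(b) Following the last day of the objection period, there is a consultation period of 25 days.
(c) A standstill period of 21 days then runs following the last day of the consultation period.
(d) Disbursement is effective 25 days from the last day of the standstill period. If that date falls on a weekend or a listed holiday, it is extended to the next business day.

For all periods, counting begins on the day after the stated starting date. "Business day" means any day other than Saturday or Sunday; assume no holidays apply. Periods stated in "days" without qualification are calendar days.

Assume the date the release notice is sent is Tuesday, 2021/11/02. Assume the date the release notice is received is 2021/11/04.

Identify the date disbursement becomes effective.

The last day of the objection period: 15 business days after Tuesday, 2021/11/02, skipping weekends — Nov 3, Nov 4, Nov 5, Nov 8, …, Nov 19, Nov 22, Nov 23 — lands on Tuesday, 2021/11/23.
Adding 25 calendar days to 2021/11/23 gives 2021/12/18, which is the last day of the consultation period.
Adding 21 calendar days to 2021/12/18 gives 2022/01/08, which is the last day of the standstill period.
The date disbursement becomes effective: 25 calendar days after 2022/01/08 is 2022/02/02. 2022/02/02 is a Wednesday, so no roll-forward applies.

2022/02/02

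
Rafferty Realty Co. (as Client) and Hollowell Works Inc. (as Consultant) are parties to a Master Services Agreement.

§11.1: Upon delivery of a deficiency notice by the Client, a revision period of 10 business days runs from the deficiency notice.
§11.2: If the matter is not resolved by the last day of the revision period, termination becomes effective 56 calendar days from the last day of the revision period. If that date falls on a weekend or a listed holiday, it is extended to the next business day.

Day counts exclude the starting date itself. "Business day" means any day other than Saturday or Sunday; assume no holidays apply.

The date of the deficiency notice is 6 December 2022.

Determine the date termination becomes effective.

From Tuesday, 6 December 2022, 10 business days (Dec 7, Dec 8, Dec 9, Dec 12, Dec 13, Dec 14, Dec 15, Dec 16, Dec 19, Dec 20, skipping weekends) brings us to Tuesday, 20 December 2022, which is the last day of the revision period.
The date termination becomes effective: 56 calendar days after 20 December 2022 is 14 February 2023. 14 February 2023 is a Tuesday, so no roll-forward applies.

14 February 2023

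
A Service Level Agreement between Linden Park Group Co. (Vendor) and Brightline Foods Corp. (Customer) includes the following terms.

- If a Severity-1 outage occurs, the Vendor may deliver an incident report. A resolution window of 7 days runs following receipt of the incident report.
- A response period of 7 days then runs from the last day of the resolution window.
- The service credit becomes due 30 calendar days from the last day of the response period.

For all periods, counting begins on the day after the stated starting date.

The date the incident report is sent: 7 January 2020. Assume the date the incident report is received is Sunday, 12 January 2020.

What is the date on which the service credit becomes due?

The last day of the resolution window: 7 calendar days after 12 January 2020 is 19 January 2020.
The last day of the response period: 7 calendar days after 19 January 2020 is 26 January 2020.
The date on which the service credit becomes due: 30 calendar days after 26 January 2020 is 25 February 2020.

25 February 2020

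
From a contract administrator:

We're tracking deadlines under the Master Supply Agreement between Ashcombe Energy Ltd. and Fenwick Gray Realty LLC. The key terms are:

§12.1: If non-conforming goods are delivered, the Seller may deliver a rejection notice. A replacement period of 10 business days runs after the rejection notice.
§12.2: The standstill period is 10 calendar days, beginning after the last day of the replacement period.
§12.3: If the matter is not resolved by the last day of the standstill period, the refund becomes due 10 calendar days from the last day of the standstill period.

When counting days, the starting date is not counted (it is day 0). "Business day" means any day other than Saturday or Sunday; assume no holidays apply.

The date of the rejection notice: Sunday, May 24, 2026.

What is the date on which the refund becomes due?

June 25, 2026

From Sunday, May 24, 2026, 10 business days (May 25, May 26, May 27, May 28, May 29, Jun 1, Jun 2, Jun 3, Jun 4, Jun 5, skipping weekends) brings us to Friday, June 5, 2026, which is the last day of the replacement period.
The last day of the standstill period: June 5, 2026 + 10 days = June 15, 2026.
The date on which the refund becomes due: June 15, 2026 + 10 days = June 25, 2026.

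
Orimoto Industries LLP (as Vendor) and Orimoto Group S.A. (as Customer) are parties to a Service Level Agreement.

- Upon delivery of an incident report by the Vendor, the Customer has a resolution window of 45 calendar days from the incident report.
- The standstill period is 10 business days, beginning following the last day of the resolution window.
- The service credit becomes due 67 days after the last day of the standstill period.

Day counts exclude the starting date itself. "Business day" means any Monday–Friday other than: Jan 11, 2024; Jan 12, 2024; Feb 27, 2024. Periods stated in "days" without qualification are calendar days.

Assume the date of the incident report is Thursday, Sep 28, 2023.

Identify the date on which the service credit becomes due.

Jan 30, 2024

Adding 45 calendar days to Sep 28, 2023 gives Nov 12, 2023, which is the last day of the resolution window.
The last day of the standstill period: counting 10 business days from Sunday, Nov 12, 2023 (Nov 13, Nov 14, Nov 15, Nov 16, Nov 17, Nov 20, Nov 21, Nov 22, Nov 23, Nov 24, skipping weekends) reaches Friday, Nov 24, 2023.
Adding 67 calendar days to Nov 24, 2023 gives Jan 30, 2024, which is the date on which the service credit becomes due.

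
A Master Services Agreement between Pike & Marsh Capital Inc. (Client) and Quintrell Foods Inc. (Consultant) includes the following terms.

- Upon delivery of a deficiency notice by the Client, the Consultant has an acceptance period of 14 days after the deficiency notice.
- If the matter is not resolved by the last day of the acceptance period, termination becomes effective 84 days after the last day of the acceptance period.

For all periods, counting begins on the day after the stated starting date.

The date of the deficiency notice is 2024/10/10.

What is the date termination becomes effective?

2025/01/16

The last day of the acceptance period: 2024/10/10 + 14 days = 2024/10/24.
The date termination becomes effective: 2024/10/24 + 84 days = 2025/01/16.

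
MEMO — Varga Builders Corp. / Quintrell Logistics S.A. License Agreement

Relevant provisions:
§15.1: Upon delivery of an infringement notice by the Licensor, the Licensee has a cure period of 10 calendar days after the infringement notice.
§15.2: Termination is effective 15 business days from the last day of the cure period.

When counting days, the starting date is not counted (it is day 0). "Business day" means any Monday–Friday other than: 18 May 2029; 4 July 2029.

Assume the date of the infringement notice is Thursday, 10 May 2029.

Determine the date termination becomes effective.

8 June 2029

Adding 10 calendar days to 10 May 2029 gives 20 May 2029, which is the last day of the cure period.
From Sunday, 20 May 2029, 15 business days (May 21, May 22, May 23, May 24, …, Jun 6, Jun 7, Jun 8, skipping weekends) brings us to Friday, 8 June 2029, which is the date termination becomes effective.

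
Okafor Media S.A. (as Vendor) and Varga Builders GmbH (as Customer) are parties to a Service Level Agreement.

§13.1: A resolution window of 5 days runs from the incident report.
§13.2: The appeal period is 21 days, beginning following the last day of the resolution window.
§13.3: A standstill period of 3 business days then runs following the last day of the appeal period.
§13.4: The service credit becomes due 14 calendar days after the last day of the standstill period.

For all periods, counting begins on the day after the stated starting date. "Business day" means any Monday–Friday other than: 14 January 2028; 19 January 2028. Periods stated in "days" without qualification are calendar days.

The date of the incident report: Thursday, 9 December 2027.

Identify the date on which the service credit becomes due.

21 January 2028

The last day of the resolution window: 5 calendar days after 9 December 2027 is 14 December 2027.
Adding 21 calendar days to 14 December 2027 gives 4 January 2028, which is the last day of the appeal period.
The last day of the standstill period: 3 business days after Tuesday, 4 January 2028, skipping weekends — Jan 5, Jan 6, Jan 7 — lands on Friday, 7 January 2028.
Adding 14 calendar days to 7 January 2028 gives 21 January 2028, which is the date on which the service credit becomes due.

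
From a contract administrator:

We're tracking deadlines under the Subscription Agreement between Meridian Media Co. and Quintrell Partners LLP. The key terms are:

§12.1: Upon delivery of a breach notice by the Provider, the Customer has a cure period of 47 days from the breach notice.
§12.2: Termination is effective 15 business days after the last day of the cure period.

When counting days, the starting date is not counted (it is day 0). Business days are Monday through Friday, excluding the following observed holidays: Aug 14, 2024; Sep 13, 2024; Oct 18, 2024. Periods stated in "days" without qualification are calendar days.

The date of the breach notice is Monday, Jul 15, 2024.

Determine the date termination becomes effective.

Sep 23, 2024

The last day of the cure period: 47 calendar days after Jul 15, 2024 is Aug 31, 2024.
The date termination becomes effective: counting 15 business days from Saturday, Aug 31, 2024 (Sep 2, Sep 3, Sep 4, Sep 5, …, Sep 19, Sep 20, Sep 23, skipping weekends and the listed holiday on Sep 13) reaches Monday, Sep 23, 2024.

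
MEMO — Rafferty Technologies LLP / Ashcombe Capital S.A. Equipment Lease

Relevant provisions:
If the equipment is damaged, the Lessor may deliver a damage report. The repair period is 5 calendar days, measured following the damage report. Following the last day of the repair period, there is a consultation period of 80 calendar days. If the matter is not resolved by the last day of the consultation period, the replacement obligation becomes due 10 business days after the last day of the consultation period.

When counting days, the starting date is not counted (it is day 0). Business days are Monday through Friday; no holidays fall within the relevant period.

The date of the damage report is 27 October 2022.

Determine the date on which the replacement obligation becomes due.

3 February 2023

The last day of the repair period: 5 calendar days after 27 October 2022 is 1 November 2022.
The last day of the consultation period: 1 November 2022 + 80 days = 20 January 2023.
The date on which the replacement obligation becomes due: 10 business days after Friday, 20 January 2023, skipping weekends — Jan 23, Jan 24, Jan 25, Jan 26, Jan 27, Jan 30, Jan 31, Feb 1, Feb 2, Feb 3 — lands on Friday, 3 February 2023.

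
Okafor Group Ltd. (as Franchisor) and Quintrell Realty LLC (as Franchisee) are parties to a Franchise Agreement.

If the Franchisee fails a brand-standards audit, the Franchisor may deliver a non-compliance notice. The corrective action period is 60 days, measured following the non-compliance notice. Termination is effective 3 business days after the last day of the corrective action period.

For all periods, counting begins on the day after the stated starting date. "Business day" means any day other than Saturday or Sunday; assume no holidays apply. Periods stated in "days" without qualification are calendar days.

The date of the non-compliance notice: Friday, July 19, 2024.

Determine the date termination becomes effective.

Adding 60 calendar days to July 19, 2024 gives September 17, 2024, which is the last day of the corrective action period.
From Tuesday, September 17, 2024, 3 business days (Sep 18, Sep 19, Sep 20, skipping weekends) brings us to Friday, September 20, 2024, which is the date termination becomes effective.

September 20, 2024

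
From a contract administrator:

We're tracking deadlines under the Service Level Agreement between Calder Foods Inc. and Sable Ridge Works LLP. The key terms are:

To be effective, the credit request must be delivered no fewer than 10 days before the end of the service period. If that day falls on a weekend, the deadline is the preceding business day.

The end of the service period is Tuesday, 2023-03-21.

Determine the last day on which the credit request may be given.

2023-03-10

Counting back 10 calendar days from 2023-03-21 gives 2023-03-11. That is a Saturday, so the deadline moves back to Friday, 2023-03-10.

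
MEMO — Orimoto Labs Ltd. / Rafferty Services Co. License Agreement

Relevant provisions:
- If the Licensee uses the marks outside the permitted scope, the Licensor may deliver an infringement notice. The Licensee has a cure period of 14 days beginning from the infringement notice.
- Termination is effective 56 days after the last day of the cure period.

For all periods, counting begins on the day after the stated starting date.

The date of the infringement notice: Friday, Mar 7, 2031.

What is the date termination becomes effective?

May 16, 2031

The last day of the cure period: 14 calendar days after Mar 7, 2031 is Mar 21, 2031.
The date termination becomes effective: Mar 21, 2031 + 56 days = May 16, 2031.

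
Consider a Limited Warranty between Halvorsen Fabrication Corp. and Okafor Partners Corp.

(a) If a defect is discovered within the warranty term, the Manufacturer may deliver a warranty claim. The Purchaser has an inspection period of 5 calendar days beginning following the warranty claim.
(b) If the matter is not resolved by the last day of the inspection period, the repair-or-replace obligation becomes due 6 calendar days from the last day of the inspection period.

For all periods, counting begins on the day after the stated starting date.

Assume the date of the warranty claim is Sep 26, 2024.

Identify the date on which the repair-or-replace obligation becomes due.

The last day of the inspection period: 5 calendar days after Sep 26, 2024 is Oct 1, 2024.
The date on which the repair-or-replace obligation becomes due: Oct 1, 2024 + 6 days = Oct 7, 2024.

Oct 7, 2024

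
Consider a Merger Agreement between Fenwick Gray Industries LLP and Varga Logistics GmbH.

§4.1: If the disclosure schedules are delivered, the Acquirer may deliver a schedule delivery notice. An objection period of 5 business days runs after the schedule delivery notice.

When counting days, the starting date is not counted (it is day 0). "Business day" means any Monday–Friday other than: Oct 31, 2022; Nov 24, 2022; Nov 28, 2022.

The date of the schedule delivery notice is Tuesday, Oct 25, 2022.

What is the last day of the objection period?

The last day of the objection period: counting 5 business days from Tuesday, Oct 25, 2022 (Oct 26, Oct 27, Oct 28, Nov 1, Nov 2, skipping weekends and the listed holiday on Oct 31) reaches Wednesday, Nov 2, 2022.

Nov 2, 2022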